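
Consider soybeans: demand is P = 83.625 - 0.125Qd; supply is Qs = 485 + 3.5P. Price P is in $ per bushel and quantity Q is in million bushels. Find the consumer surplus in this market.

Consumer surplus = 18292.5625

Inverting to quantity form: Qd = 669 - 8P.
At equilibrium Qd = Qs, so 669 - 8P = 485 + 3.5P; collecting terms, 184 = 11.5P and P* = 16.
Substitute back: Q* = 669 - 8(16) = 541.
Demand choke price (Qd = 0): P = 669/8 = 83.625. Consumer surplus = ½ × (83.625 - 16) × 541 = 18292.5625.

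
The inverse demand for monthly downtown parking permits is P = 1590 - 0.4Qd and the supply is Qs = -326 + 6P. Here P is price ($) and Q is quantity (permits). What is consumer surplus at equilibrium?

In direct form, Qd = 3975 - 2.5P.
Set Qd = Qs: 3975 - 2.5P = -326 + 6P, so 4301 = 8.5P and P* = 506.
From the demand curve, Q* = 3975 - 2.5(506) = 2710.
Demand choke price (Qd = 0): P = 3975/2.5 = 1590. Consumer surplus = ½ × (1590 - 506) × 2710 = 1468820.

Consumer surplus = 1468820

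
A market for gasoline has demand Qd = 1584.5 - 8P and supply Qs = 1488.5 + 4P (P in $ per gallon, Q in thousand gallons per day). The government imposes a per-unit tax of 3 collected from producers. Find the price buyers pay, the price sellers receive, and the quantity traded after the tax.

P_b = 9, P_s = 6, Q = 1512.5

Producers keep P_s = P_b - 3 per unit, so supply in terms of the buyer price is Qs = 1476.5 + 4P_b.
Market clearing requires 1584.5 - 8P_b = 1476.5 + 4P_b; hence 108 = 12P_b and P_b = 9.
Then P_s = 9 - 3 = 6 and Q = 1584.5 - 8(9) = 1512.5.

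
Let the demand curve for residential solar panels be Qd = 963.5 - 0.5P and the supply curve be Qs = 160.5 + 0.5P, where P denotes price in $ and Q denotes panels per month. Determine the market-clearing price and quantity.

Set Qd = Qs: 963.5 - 0.5P = 160.5 + 0.5P, so 803 = P and P* = 803.
Substitute back: Q* = 963.5 - 0.5(803) = 562.

P* = 803, Q* = 562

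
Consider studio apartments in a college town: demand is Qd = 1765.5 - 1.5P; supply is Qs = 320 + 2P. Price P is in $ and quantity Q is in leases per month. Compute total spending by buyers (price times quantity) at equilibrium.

Total spending by buyers = 473298

The market clears where 1765.5 - 1.5P = 320 + 2P. Rearranging, 3.5P = 1445.5, hence P* = 413.
Then Q* = 1765.5 - 1.5(413) = 1146.
Total spending by buyers = P* × Q* = 413 × 1146 = 473298.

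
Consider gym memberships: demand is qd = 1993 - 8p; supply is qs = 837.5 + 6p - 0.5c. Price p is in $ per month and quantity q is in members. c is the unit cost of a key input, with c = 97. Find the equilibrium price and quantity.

With c = 97, supply is qs = 789 + 6p.
Equating demand and supply, 1993 - 8p = 789 + 6p gives 14p = 1204, so p* = 86.
From the demand curve, q* = 1993 - 8(86) = 1305.

p* = 86, q* = 1305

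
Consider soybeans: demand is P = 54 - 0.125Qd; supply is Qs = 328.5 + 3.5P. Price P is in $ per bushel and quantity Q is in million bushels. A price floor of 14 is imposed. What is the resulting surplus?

Inverting to quantity form: Qd = 432 - 8P.
Evaluating both curves at the floor price 14 gives Qd = 320, Qs = 377.5.
Surplus = Qs - Qd = 377.5 - 320 = 57.5.

Surplus = 57.5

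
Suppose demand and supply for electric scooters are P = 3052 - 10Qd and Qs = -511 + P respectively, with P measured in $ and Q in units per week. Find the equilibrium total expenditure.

Rewriting in direct form: Qd = 305.2 - 0.1P.
Set Qd = Qs: 305.2 - 0.1P = -511 + P, so 816.2 = 1.1P and P* = 742.
Then Q* = 305.2 - 0.1(742) = 231.
Total expenditure = P* × Q* = 742 × 231 = 171402.

Total expenditure = 171402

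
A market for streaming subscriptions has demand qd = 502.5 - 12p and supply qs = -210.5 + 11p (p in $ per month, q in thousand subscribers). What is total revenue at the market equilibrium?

The market clears where 502.5 - 12p = -210.5 + 11p. Rearranging, 23p = 713, hence p* = 31.
Plugging p* into demand: q* = 502.5 - 12(31) = 130.5.
Total revenue = p* × q* = 31 × 130.5 = 4045.5.

Total revenue = 4045.5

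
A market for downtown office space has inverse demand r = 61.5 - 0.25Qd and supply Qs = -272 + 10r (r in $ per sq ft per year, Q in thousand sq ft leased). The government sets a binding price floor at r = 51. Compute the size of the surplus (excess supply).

In direct form, Qd = 246 - 4r.
Evaluating both curves at the floor price 51 gives Qd = 42, Qs = 238.
Surplus = Qs - Qd = 238 - 42 = 196.

Surplus = 196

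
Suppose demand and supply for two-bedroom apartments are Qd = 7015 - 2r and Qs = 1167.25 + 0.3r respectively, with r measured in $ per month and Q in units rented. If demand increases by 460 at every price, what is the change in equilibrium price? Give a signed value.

The market clears where 7015 - 2r = 1167.25 + 0.3r. Rearranging, 2.3r = 5847.75, hence r* = 2542.5.
Then Q* = 7015 - 2(2542.5) = 1930.
After the shift, demand is Qd = 7475 - 2r.
New equilibrium: 6307.75 = 2.3r, so r = 2742.5 and Q = 1990.
Δr = 2742.5 - 2542.5 = 200.

Δr = 200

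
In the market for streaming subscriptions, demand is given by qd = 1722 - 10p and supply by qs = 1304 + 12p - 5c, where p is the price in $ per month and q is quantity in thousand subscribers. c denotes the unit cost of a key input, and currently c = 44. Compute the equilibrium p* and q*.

With c = 44, supply is qs = 1084 + 12p.
Equating demand and supply, 1722 - 10p = 1084 + 12p gives 22p = 638, so p* = 29.
From the demand curve, q* = 1722 - 10(29) = 1432.

p* = 29, q* = 1432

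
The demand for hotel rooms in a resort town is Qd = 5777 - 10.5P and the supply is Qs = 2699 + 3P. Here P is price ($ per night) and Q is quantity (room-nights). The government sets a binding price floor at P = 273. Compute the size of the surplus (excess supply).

With P fixed at 273, quantity demanded is 2910.5 and quantity supplied is 3518.
Surplus = Qs - Qd = 3518 - 2910.5 = 607.5.

Surplus = 607.5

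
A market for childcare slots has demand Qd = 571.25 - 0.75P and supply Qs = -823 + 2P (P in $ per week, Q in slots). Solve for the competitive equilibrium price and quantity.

Set Qd = Qs: 571.25 - 0.75P = -823 + 2P, so 1394.25 = 2.75P and P* = 507.
Substitute back: Q* = 571.25 - 0.75(507) = 191.

P* = 507, Q* = 191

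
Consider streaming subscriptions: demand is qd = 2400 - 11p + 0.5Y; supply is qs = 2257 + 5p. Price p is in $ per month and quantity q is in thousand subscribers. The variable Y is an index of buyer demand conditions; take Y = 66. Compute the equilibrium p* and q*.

p* = 11, q* = 2312

With Y = 66, demand is qd = 2433 - 11p.
The market clears where 2433 - 11p = 2257 + 5p. Rearranging, 16p = 176, hence p* = 11.
From the demand curve, q* = 2433 - 11(11) = 2312.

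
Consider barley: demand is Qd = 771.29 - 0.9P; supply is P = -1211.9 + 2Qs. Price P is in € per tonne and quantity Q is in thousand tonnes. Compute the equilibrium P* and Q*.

In direct form, Qs = 605.95 + 0.5P.
Set Qd = Qs: 771.29 - 0.9P = 605.95 + 0.5P, so 165.34 = 1.4P and P* = 118.1.
Substitute back: Q* = 771.29 - 0.9(118.1) = 665.

P* = 118.1, Q* = 665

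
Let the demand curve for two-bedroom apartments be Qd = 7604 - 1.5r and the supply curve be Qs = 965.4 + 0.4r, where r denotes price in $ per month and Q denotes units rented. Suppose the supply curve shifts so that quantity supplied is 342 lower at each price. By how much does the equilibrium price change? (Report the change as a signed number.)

At equilibrium Qd = Qs, so 7604 - 1.5r = 965.4 + 0.4r; collecting terms, 6638.6 = 1.9r and r* = 3494.
Plugging r* into demand: Q* = 7604 - 1.5(3494) = 2363.
After the shift, supply is Qs = 623.4 + 0.4r.
Re-solving, 1.9r = 6980.6 gives r = 3674 and Q = 2093.
Δr = 3674 - 3494 = 180.

Δr = 180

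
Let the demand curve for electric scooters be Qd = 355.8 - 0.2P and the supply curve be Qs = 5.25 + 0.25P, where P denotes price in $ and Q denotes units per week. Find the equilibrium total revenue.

Set Qd = Qs: 355.8 - 0.2P = 5.25 + 0.25P, so 350.55 = 0.45P and P* = 779.
From the demand curve, Q* = 355.8 - 0.2(779) = 200.
Total revenue = P* × Q* = 779 × 200 = 155800.

Total revenue = 155800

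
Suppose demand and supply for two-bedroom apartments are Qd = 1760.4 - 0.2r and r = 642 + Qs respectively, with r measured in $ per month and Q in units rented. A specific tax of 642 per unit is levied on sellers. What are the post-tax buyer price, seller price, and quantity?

In direct form, Qs = -642 + r.
Sellers keep r_s = r_b - 642 per unit, so supply in terms of the buyer price is Qs = -1284 + r_b.
Market clearing requires 1760.4 - 0.2r_b = -1284 + r_b; hence 3044.4 = 1.2r_b and r_b = 2537.
Then r_s = 2537 - 642 = 1895 and Q = 1760.4 - 0.2(2537) = 1253.

r_b = 2537, r_s = 1895, Q = 1253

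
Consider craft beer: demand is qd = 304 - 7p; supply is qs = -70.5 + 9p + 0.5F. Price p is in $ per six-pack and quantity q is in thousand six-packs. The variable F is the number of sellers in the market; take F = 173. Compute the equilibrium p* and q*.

With F = 173, supply is qs = 16 + 9p.
At equilibrium qd = qs, so 304 - 7p = 16 + 9p; collecting terms, 288 = 16p and p* = 18.
Then q* = 304 - 7(18) = 178.

p* = 18, q* = 178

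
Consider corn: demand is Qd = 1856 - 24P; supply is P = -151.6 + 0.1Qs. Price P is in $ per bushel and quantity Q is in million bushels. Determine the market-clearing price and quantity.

Solving each curve for Q: Qs = 1516 + 10P.
The market clears where 1856 - 24P = 1516 + 10P. Rearranging, 34P = 340, hence P* = 10.
Then Q* = 1856 - 24(10) = 1616.

P* = 10, Q* = 1616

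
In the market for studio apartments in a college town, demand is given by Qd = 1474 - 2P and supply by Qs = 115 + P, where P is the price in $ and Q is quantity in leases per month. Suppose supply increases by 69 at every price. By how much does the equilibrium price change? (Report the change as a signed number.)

ΔP = -23

At equilibrium Qd = Qs, so 1474 - 2P = 115 + P; collecting terms, 1359 = 3P and P* = 453.
Then Q* = 1474 - 2(453) = 568.
After the shift, supply is Qs = 184 + P.
The new intersection has 1290 = 3P, i.e. P = 430, Q = 614.
ΔP = 430 - 453 = -23.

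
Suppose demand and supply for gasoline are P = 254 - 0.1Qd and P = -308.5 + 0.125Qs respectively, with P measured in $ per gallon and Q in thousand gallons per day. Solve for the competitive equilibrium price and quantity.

Rewriting in direct form: Qd = 2540 - 10P and Qs = 2468 + 8P.
At equilibrium Qd = Qs, so 2540 - 10P = 2468 + 8P; collecting terms, 72 = 18P and P* = 4.
Then Q* = 2540 - 10(4) = 2500.

P* = 4, Q* = 2500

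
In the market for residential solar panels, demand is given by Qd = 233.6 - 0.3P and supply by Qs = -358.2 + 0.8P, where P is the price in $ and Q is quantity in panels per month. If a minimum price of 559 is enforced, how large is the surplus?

Surplus = 23.1

Evaluating both curves at the floor price 559 gives Qd = 65.9, Qs = 89.
Surplus = Qs - Qd = 89 - 65.9 = 23.1.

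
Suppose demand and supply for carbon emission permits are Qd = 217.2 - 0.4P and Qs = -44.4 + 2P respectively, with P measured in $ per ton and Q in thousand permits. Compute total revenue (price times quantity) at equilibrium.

At equilibrium Qd = Qs, so 217.2 - 0.4P = -44.4 + 2P; collecting terms, 261.6 = 2.4P and P* = 109.
Then Q* = 217.2 - 0.4(109) = 173.6.
Total revenue = P* × Q* = 109 × 173.6 = 18922.4.

Total revenue = 18922.4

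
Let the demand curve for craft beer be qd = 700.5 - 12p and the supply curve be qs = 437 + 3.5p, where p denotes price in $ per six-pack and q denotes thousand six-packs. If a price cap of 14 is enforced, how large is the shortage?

Shortage = 46.5

Evaluating both curves at the ceiling price 14 gives qd = 532.5, qs = 486.
Shortage = qd - qs = 532.5 - 486 = 46.5.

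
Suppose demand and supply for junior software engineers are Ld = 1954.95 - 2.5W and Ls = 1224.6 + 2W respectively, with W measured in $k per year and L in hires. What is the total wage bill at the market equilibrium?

The total wage bill = 251435.16

Equating demand and supply, 1954.95 - 2.5W = 1224.6 + 2W gives 4.5W = 730.35, so W* = 162.3.
From the demand curve, L* = 1954.95 - 2.5(162.3) = 1549.2.
The total wage bill = W* × L* = 162.3 × 1549.2 = 251435.16.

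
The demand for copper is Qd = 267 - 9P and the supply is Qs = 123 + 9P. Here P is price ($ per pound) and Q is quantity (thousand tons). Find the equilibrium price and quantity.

At equilibrium Qd = Qs, so 267 - 9P = 123 + 9P; collecting terms, 144 = 18P and P* = 8.
From the demand curve, Q* = 267 - 9(8) = 195.

P* = 8, Q* = 195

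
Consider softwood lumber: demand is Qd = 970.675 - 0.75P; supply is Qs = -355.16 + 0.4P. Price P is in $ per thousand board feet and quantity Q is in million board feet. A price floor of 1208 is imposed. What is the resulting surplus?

Surplus = 63.365

At P = 1208: Qd = 64.675 and Qs = 128.04.
Surplus = Qs - Qd = 128.04 - 64.675 = 63.365.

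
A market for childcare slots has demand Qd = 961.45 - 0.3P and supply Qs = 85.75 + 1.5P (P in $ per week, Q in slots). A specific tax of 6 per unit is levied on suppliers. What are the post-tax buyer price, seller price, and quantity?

Suppliers keep P_s = P_b - 6 per unit, so supply in terms of the buyer price is Qs = 76.75 + 1.5P_b.
Equate demand and the shifted supply: 961.45 - 0.3P_b = 76.75 + 1.5P_b, giving 1.8P_b = 884.7, so P_b = 491.5.
Then P_s = 491.5 - 6 = 485.5 and Q = 961.45 - 0.3(491.5) = 814.

P_b = 491.5, P_s = 485.5, Q = 814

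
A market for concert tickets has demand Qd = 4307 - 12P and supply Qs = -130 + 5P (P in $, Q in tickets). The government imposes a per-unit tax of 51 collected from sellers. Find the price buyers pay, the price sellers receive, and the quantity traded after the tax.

P_b = 276, P_s = 225, Q = 995

With a tax of 51 on sellers, they supply based on the net price P_s = P_b - 51, so Qs = -385 + 5P_b.
Equate demand and the shifted supply: 4307 - 12P_b = -385 + 5P_b, giving 17P_b = 4692, so P_b = 276.
So P_s = 225 and the quantity traded is Q = 4307 - 12(276) = 995.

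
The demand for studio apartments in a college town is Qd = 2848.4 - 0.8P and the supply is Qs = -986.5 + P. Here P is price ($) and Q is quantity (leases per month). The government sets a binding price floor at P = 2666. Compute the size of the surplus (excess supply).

At P = 2666: Qd = 715.6 and Qs = 1679.5.
Surplus = Qs - Qd = 1679.5 - 715.6 = 963.9.

Surplus = 963.9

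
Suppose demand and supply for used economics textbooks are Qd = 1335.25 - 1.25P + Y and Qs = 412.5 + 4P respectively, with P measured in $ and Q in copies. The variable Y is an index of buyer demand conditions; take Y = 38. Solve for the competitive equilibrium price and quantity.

P* = 183, Q* = 1144.5

With Y = 38, demand is Qd = 1373.25 - 1.25P.
At equilibrium Qd = Qs, so 1373.25 - 1.25P = 412.5 + 4P; collecting terms, 960.75 = 5.25P and P* = 183.
From the demand curve, Q* = 1373.25 - 1.25(183) = 1144.5.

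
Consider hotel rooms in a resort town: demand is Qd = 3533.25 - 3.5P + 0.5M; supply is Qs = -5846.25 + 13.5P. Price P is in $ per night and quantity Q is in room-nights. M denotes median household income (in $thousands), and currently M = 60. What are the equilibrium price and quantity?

P* = 553.5, Q* = 1626

With M = 60, demand is Qd = 3563.25 - 3.5P.
At equilibrium Qd = Qs, so 3563.25 - 3.5P = -5846.25 + 13.5P; collecting terms, 9409.5 = 17P and P* = 553.5.
Then Q* = 3563.25 - 3.5(553.5) = 1626.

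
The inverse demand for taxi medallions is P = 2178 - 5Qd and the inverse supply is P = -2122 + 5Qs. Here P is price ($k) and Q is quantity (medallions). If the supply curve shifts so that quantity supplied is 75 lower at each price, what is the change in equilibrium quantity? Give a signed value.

ΔQ = -37.5

Solving each curve for Q: Qd = 435.6 - 0.2P and Qs = 424.4 + 0.2P.
Equating demand and supply, 435.6 - 0.2P = 424.4 + 0.2P gives 0.4P = 11.2, so P* = 28.
Plugging P* into demand: Q* = 435.6 - 0.2(28) = 430.
After the shift, supply is Qs = 349.4 + 0.2P.
The new intersection has 86.2 = 0.4P, i.e. P = 215.5, Q = 392.5.
ΔQ = 392.5 - 430 = -37.5.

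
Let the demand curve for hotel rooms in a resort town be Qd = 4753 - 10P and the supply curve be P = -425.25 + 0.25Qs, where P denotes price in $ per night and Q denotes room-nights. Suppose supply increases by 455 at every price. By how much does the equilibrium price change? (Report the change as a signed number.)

ΔP = -32.5

Inverting to quantity form: Qs = 1701 + 4P.
At equilibrium Qd = Qs, so 4753 - 10P = 1701 + 4P; collecting terms, 3052 = 14P and P* = 218.
Plugging P* into demand: Q* = 4753 - 10(218) = 2573.
After the shift, supply is Qs = 2156 + 4P.
Re-solving, 14P = 2597 gives P = 185.5 and Q = 2898.
ΔP = 185.5 - 218 = -32.5.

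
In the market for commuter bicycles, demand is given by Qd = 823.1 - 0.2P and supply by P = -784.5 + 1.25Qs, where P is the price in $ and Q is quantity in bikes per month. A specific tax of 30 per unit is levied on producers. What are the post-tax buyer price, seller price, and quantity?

Rewriting in direct form: Qs = 627.6 + 0.8P.
The tax drives a wedge P_b - P_s = 30. Substituting P_s = P_b - 30 into supply: Qs = 603.6 + 0.8P_b.
Equate demand and the shifted supply: 823.1 - 0.2P_b = 603.6 + 0.8P_b, giving P_b = 219.5, so P_b = 219.5.
Then P_s = 219.5 - 30 = 189.5 and Q = 823.1 - 0.2(219.5) = 779.2.

P_b = 219.5, P_s = 189.5, Q = 779.2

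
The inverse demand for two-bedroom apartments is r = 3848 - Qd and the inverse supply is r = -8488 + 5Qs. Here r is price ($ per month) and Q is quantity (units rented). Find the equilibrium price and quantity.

r* = 1792, Q* = 2056

Solving each curve for Q: Qd = 3848 - r and Qs = 1697.6 + 0.2r.
The market clears where 3848 - r = 1697.6 + 0.2r. Rearranging, 1.2r = 2150.4, hence r* = 1792.
Then Q* = 3848 - 1792 = 2056.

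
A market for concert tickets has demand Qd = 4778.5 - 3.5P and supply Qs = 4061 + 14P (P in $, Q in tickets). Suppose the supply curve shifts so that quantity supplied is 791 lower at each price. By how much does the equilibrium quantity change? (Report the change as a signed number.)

At equilibrium Qd = Qs, so 4778.5 - 3.5P = 4061 + 14P; collecting terms, 717.5 = 17.5P and P* = 41.
Substitute back: Q* = 4778.5 - 3.5(41) = 4635.
After the shift, supply is Qs = 3270 + 14P.
The new intersection has 1508.5 = 17.5P, i.e. P = 86.2, Q = 4476.8.
ΔQ = 4476.8 - 4635 = -158.2.

ΔQ = -158.2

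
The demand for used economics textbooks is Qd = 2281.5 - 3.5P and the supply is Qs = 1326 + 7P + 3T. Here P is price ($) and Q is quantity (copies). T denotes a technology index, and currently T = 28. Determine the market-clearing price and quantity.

P* = 83, Q* = 1991

With T = 28, supply is Qs = 1410 + 7P.
Equating demand and supply, 2281.5 - 3.5P = 1410 + 7P gives 10.5P = 871.5, so P* = 83.
Substitute back: Q* = 2281.5 - 3.5(83) = 1991.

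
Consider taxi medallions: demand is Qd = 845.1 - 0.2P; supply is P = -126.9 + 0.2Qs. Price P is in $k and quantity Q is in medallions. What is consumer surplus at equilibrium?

In direct form, Qs = 634.5 + 5P.
Equating demand and supply, 845.1 - 0.2P = 634.5 + 5P gives 5.2P = 210.6, so P* = 40.5.
Then Q* = 845.1 - 0.2(40.5) = 837.
Demand choke price (Qd = 0): P = 845.1/0.2 = 4225.5. Consumer surplus = ½ × (4225.5 - 40.5) × 837 = 1751422.5.

Consumer surplus = 1751422.5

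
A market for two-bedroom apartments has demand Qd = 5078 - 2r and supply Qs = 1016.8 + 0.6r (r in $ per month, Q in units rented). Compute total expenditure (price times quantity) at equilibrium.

Total expenditure = 3052148

Set Qd = Qs: 5078 - 2r = 1016.8 + 0.6r, so 4061.2 = 2.6r and r* = 1562.
From the demand curve, Q* = 5078 - 2(1562) = 1954.
Total expenditure = r* × Q* = 1562 × 1954 = 3052148.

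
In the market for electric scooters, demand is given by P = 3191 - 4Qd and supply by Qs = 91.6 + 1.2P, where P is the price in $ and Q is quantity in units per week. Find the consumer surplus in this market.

Solving each curve for Q: Qd = 797.75 - 0.25P.
Equating demand and supply, 797.75 - 0.25P = 91.6 + 1.2P gives 1.45P = 706.15, so P* = 487.
Substitute back: Q* = 797.75 - 0.25(487) = 676.
Demand choke price (Qd = 0): P = 797.75/0.25 = 3191. Consumer surplus = ½ × (3191 - 487) × 676 = 913952.

Consumer surplus = 913952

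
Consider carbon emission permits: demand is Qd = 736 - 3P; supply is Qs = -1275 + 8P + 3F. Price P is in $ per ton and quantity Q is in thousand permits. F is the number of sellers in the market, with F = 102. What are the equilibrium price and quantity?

With F = 102, supply is Qs = -969 + 8P.
At equilibrium Qd = Qs, so 736 - 3P = -969 + 8P; collecting terms, 1705 = 11P and P* = 155.
Plugging P* into demand: Q* = 736 - 3(155) = 271.

P* = 155, Q* = 271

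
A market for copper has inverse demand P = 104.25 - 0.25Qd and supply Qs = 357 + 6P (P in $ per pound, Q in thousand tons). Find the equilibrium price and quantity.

P* = 6, Q* = 393

Solving each curve for Q: Qd = 417 - 4P.
Set Qd = Qs: 417 - 4P = 357 + 6P, so 60 = 10P and P* = 6.
Plugging P* into demand: Q* = 417 - 4(6) = 393.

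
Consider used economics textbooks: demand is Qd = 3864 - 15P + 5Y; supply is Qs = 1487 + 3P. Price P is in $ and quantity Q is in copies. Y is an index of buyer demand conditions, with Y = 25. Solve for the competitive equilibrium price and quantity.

P* = 139, Q* = 1904

With Y = 25, demand is Qd = 3989 - 15P.
Equating demand and supply, 3989 - 15P = 1487 + 3P gives 18P = 2502, so P* = 139.
Substitute back: Q* = 3989 - 15(139) = 1904.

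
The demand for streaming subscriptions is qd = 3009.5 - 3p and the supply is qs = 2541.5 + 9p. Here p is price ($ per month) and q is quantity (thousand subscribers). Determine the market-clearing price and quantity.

p* = 39, q* = 2892.5

Set qd = qs: 3009.5 - 3p = 2541.5 + 9p, so 468 = 12p and p* = 39.
Then q* = 3009.5 - 3(39) = 2892.5.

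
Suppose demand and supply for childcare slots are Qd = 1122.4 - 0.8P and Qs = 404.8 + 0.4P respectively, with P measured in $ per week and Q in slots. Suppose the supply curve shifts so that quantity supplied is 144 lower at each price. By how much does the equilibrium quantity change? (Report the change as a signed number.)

The market clears where 1122.4 - 0.8P = 404.8 + 0.4P. Rearranging, 1.2P = 717.6, hence P* = 598.
From the demand curve, Q* = 1122.4 - 0.8(598) = 644.
After the shift, supply is Qs = 260.8 + 0.4P.
The new intersection has 861.6 = 1.2P, i.e. P = 718, Q = 548.
ΔQ = 548 - 644 = -96.

ΔQ = -96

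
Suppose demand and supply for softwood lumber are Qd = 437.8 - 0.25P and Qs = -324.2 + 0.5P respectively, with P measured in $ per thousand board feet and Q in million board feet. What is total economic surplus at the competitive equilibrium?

Total surplus = 101347.32

At equilibrium Qd = Qs, so 437.8 - 0.25P = -324.2 + 0.5P; collecting terms, 762 = 0.75P and P* = 1016.
From the demand curve, Q* = 437.8 - 0.25(1016) = 183.8.
Demand choke price = 1751.2; supply choke price = 648.4. CS = ½(1751.2 - 1016)(183.8) = 67564.88; PS = ½(1016 - 648.4)(183.8) = 33782.44. Total surplus = 101347.32.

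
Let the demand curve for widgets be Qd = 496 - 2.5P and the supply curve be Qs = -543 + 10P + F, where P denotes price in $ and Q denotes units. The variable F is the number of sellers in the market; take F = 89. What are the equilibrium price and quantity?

P* = 76, Q* = 306

With F = 89, supply is Qs = -454 + 10P.
Equating demand and supply, 496 - 2.5P = -454 + 10P gives 12.5P = 950, so P* = 76.
Plugging P* into demand: Q* = 496 - 2.5(76) = 306.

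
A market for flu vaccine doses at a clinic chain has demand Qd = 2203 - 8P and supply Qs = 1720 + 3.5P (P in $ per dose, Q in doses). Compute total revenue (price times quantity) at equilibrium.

Set Qd = Qs: 2203 - 8P = 1720 + 3.5P, so 483 = 11.5P and P* = 42.
Substitute back: Q* = 2203 - 8(42) = 1867.
Total revenue = P* × Q* = 42 × 1867 = 78414.

Total revenue = 78414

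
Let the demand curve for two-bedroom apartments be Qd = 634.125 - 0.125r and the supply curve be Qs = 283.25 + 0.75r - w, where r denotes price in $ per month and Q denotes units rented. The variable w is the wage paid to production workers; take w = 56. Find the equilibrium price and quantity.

With w = 56, supply is Qs = 227.25 + 0.75r.
Equating demand and supply, 634.125 - 0.125r = 227.25 + 0.75r gives 0.875r = 406.875, so r* = 465.
Substitute back: Q* = 634.125 - 0.125(465) = 576.

r* = 465, Q* = 576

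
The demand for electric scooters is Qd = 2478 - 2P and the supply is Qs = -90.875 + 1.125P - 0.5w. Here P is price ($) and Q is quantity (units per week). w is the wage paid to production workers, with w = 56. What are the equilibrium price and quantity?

With w = 56, supply is Qs = -118.875 + 1.125P.
Set Qd = Qs: 2478 - 2P = -118.875 + 1.125P, so 2596.875 = 3.125P and P* = 831.
Substitute back: Q* = 2478 - 2(831) = 816.

P* = 831, Q* = 816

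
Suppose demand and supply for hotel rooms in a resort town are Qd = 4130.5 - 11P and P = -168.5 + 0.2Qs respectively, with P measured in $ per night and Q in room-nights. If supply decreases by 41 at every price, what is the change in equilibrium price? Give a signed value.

ΔP = 2.5625

Inverting to quantity form: Qs = 842.5 + 5P.
Set Qd = Qs: 4130.5 - 11P = 842.5 + 5P, so 3288 = 16P and P* = 205.5.
Plugging P* into demand: Q* = 4130.5 - 11(205.5) = 1870.
After the shift, supply is Qs = 801.5 + 5P.
Re-solving, 16P = 3329 gives P = 208.0625 and Q = 1841.8125.
ΔP = 208.0625 - 205.5 = 2.5625.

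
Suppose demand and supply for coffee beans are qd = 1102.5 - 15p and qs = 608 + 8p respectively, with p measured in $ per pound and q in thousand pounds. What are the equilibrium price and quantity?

p* = 21.5, q* = 780

Set qd = qs: 1102.5 - 15p = 608 + 8p, so 494.5 = 23p and p* = 21.5.
Substitute back: q* = 1102.5 - 15(21.5) = 780.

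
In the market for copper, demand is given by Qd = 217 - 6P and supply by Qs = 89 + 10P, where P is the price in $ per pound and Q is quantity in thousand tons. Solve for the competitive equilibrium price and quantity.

At equilibrium Qd = Qs, so 217 - 6P = 89 + 10P; collecting terms, 128 = 16P and P* = 8.
Then Q* = 217 - 6(8) = 169.

P* = 8, Q* = 169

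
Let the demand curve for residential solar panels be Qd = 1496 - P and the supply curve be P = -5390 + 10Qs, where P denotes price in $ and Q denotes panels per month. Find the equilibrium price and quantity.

Rewriting in direct form: Qs = 539 + 0.1P.
At equilibrium Qd = Qs, so 1496 - P = 539 + 0.1P; collecting terms, 957 = 1.1P and P* = 870.
Then Q* = 1496 - 870 = 626.

P* = 870, Q* = 626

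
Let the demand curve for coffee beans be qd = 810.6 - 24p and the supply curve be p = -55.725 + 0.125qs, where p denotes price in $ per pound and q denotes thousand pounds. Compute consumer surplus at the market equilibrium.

Consumer surplus = 6007.6875

Rewriting in direct form: qs = 445.8 + 8p.
Equating demand and supply, 810.6 - 24p = 445.8 + 8p gives 32p = 364.8, so p* = 11.4.
Plugging p* into demand: q* = 810.6 - 24(11.4) = 537.
Demand choke price (qd = 0): p = 810.6/24 = 33.775. Consumer surplus = ½ × (33.775 - 11.4) × 537 = 6007.6875.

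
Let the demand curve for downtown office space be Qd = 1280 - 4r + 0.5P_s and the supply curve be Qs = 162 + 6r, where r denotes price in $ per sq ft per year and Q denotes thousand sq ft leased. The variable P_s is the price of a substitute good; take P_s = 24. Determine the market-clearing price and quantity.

r* = 113, Q* = 840

With P_s = 24, demand is Qd = 1292 - 4r.
Set Qd = Qs: 1292 - 4r = 162 + 6r, so 1130 = 10r and r* = 113.
Then Q* = 1292 - 4(113) = 840.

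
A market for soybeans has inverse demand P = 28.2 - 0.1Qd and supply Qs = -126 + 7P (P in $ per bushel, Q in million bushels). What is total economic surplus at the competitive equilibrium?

Rewriting in direct form: Qd = 282 - 10P.
Set Qd = Qs: 282 - 10P = -126 + 7P, so 408 = 17P and P* = 24.
Plugging P* into demand: Q* = 282 - 10(24) = 42.
Demand choke price = 28.2; supply choke price = 18. CS = ½(28.2 - 24)(42) = 88.2; PS = ½(24 - 18)(42) = 126. Total surplus = 214.2.

Total surplus = 214.2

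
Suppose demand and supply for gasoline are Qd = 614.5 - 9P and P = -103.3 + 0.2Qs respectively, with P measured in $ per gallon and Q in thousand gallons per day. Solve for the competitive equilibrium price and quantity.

Rewriting in direct form: Qs = 516.5 + 5P.
The market clears where 614.5 - 9P = 516.5 + 5P. Rearranging, 14P = 98, hence P* = 7.
Then Q* = 614.5 - 9(7) = 551.5.

P* = 7, Q* = 551.5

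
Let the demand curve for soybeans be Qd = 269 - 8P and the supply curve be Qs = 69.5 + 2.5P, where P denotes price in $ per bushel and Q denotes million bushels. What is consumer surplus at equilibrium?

Consumer surplus = 855.5625

At equilibrium Qd = Qs, so 269 - 8P = 69.5 + 2.5P; collecting terms, 199.5 = 10.5P and P* = 19.
Plugging P* into demand: Q* = 269 - 8(19) = 117.
Demand choke price (Qd = 0): P = 269/8 = 33.625. Consumer surplus = ½ × (33.625 - 19) × 117 = 855.5625.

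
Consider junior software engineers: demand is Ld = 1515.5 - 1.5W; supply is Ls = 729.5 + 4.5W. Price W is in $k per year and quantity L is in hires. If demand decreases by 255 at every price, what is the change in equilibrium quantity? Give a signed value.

ΔL = -191.25

Set Ld = Ls: 1515.5 - 1.5W = 729.5 + 4.5W, so 786 = 6W and W* = 131.
From the demand curve, L* = 1515.5 - 1.5(131) = 1319.
After the shift, demand is Ld = 1260.5 - 1.5W.
The new intersection has 531 = 6W, i.e. W = 88.5, L = 1127.75.
ΔL = 1127.75 - 1319 = -191.25.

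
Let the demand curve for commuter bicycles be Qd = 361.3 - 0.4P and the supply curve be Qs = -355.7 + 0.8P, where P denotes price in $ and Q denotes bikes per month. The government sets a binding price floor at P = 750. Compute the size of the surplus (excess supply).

Surplus = 183

With P fixed at 750, quantity demanded is 61.3 and quantity supplied is 244.3.
Surplus = Qs - Qd = 244.3 - 61.3 = 183.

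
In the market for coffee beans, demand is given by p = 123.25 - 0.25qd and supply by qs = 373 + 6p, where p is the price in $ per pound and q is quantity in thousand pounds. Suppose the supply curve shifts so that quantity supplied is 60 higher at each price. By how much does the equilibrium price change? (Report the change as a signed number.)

Solving each curve for q: qd = 493 - 4p.
Equating demand and supply, 493 - 4p = 373 + 6p gives 10p = 120, so p* = 12.
Substitute back: q* = 493 - 4(12) = 445.
After the shift, supply is qs = 433 + 6p.
Re-solving, 10p = 60 gives p = 6 and q = 469.
Δp = 6 - 12 = -6.

Δp = -6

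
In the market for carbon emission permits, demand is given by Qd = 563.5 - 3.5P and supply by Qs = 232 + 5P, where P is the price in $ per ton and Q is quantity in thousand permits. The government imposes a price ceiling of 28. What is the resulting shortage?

Shortage = 93.5

Evaluating both curves at the ceiling price 28 gives Qd = 465.5, Qs = 372.
Shortage = Qd - Qs = 465.5 - 372 = 93.5.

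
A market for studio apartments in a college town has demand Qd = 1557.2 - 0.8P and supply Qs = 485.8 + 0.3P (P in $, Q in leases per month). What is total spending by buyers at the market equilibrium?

Equating demand and supply, 1557.2 - 0.8P = 485.8 + 0.3P gives 1.1P = 1071.4, so P* = 974.
From the demand curve, Q* = 1557.2 - 0.8(974) = 778.
Total spending by buyers = P* × Q* = 974 × 778 = 757772.

Total spending by buyers = 757772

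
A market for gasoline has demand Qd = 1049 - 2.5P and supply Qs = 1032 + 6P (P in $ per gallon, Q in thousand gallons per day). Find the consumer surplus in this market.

At equilibrium Qd = Qs, so 1049 - 2.5P = 1032 + 6P; collecting terms, 17 = 8.5P and P* = 2.
Plugging P* into demand: Q* = 1049 - 2.5(2) = 1044.
Demand choke price (Qd = 0): P = 1049/2.5 = 419.6. Consumer surplus = ½ × (419.6 - 2) × 1044 = 217987.2.

Consumer surplus = 217987.2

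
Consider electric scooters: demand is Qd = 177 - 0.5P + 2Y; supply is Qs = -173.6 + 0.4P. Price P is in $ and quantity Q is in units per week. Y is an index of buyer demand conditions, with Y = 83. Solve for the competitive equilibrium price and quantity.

P* = 574, Q* = 56

With Y = 83, demand is Qd = 343 - 0.5P.
Equating demand and supply, 343 - 0.5P = -173.6 + 0.4P gives 0.9P = 516.6, so P* = 574.
Then Q* = 343 - 0.5(574) = 56.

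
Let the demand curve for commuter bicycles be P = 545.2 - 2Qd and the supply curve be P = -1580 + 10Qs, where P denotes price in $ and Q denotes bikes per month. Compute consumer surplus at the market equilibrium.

Inverting to quantity form: Qd = 272.6 - 0.5P and Qs = 158 + 0.1P.
The market clears where 272.6 - 0.5P = 158 + 0.1P. Rearranging, 0.6P = 114.6, hence P* = 191.
Then Q* = 272.6 - 0.5(191) = 177.1.
Demand choke price (Qd = 0): P = 272.6/0.5 = 545.2. Consumer surplus = ½ × (545.2 - 191) × 177.1 = 31364.41.

Consumer surplus = 31364.41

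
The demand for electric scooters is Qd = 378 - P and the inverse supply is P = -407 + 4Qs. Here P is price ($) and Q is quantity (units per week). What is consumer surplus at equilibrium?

In direct form, Qs = 101.75 + 0.25P.
The market clears where 378 - P = 101.75 + 0.25P. Rearranging, 1.25P = 276.25, hence P* = 221.
From the demand curve, Q* = 378 - 221 = 157.
Demand choke price (Qd = 0): P = 378. Consumer surplus = ½ × (378 - 221) × 157 = 12324.5.

Consumer surplus = 12324.5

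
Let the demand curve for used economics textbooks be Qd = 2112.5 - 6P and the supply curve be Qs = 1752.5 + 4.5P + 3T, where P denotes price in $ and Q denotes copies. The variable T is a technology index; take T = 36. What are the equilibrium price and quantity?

P* = 24, Q* = 1968.5

With T = 36, supply is Qs = 1860.5 + 4.5P.
The market clears where 2112.5 - 6P = 1860.5 + 4.5P. Rearranging, 10.5P = 252, hence P* = 24.
Then Q* = 2112.5 - 6(24) = 1968.5.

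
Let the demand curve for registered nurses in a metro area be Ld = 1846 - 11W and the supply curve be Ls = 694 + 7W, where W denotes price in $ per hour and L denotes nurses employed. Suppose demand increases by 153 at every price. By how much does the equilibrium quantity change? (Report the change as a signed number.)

At equilibrium Ld = Ls, so 1846 - 11W = 694 + 7W; collecting terms, 1152 = 18W and W* = 64.
Plugging W* into demand: L* = 1846 - 11(64) = 1142.
After the shift, demand is Ld = 1999 - 11W.
New equilibrium: 1305 = 18W, so W = 72.5 and L = 1201.5.
ΔL = 1201.5 - 1142 = 59.5.

ΔL = 59.5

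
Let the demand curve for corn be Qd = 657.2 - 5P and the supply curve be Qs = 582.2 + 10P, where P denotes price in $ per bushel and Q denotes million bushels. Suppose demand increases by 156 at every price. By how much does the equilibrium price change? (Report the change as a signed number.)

At equilibrium Qd = Qs, so 657.2 - 5P = 582.2 + 10P; collecting terms, 75 = 15P and P* = 5.
Then Q* = 657.2 - 5(5) = 632.2.
After the shift, demand is Qd = 813.2 - 5P.
Re-solving, 15P = 231 gives P = 15.4 and Q = 736.2.
ΔP = 15.4 - 5 = 10.4.

ΔP = 10.4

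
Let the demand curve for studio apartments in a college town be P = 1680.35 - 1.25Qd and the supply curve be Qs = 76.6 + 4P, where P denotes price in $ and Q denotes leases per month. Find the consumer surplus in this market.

Solving each curve for Q: Qd = 1344.28 - 0.8P.
The market clears where 1344.28 - 0.8P = 76.6 + 4P. Rearranging, 4.8P = 1267.68, hence P* = 264.1.
From the demand curve, Q* = 1344.28 - 0.8(264.1) = 1133.
Demand choke price (Qd = 0): P = 1344.28/0.8 = 1680.35. Consumer surplus = ½ × (1680.35 - 264.1) × 1133 = 802305.625.

Consumer surplus = 802305.625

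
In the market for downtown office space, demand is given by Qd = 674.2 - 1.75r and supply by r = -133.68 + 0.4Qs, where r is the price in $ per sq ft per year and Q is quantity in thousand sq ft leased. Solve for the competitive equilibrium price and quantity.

In direct form, Qs = 334.2 + 2.5r.
Set Qd = Qs: 674.2 - 1.75r = 334.2 + 2.5r, so 340 = 4.25r and r* = 80.
Then Q* = 674.2 - 1.75(80) = 534.2.

r* = 80, Q* = 534.2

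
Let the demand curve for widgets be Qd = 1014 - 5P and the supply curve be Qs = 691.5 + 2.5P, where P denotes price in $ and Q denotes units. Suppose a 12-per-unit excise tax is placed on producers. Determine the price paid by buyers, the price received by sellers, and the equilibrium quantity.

With a tax of 12 on producers, they supply based on the net price P_s = P_b - 12, so Qs = 661.5 + 2.5P_b.
Set Qd = Qs: 1014 - 5P_b = 661.5 + 2.5P_b, so 352.5 = 7.5P_b and P_b = 47.
So P_s = 35 and the quantity traded is Q = 1014 - 5(47) = 779.

P_b = 47, P_s = 35, Q = 779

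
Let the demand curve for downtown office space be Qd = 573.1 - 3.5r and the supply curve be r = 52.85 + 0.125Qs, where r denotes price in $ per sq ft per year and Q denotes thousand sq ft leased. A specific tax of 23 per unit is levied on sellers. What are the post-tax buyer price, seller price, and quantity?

Rewriting in direct form: Qs = -422.8 + 8r.
The tax drives a wedge r_b - r_s = 23. Substituting r_s = r_b - 23 into supply: Qs = -606.8 + 8r_b.
Market clearing requires 573.1 - 3.5r_b = -606.8 + 8r_b; hence 1179.9 = 11.5r_b and r_b = 102.6.
Then r_s = 102.6 - 23 = 79.6 and Q = 573.1 - 3.5(102.6) = 214.

r_b = 102.6, r_s = 79.6, Q = 214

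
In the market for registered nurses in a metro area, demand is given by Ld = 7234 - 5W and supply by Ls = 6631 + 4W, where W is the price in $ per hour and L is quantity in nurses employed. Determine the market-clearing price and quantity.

Set Ld = Ls: 7234 - 5W = 6631 + 4W, so 603 = 9W and W* = 67.
Plugging W* into demand: L* = 7234 - 5(67) = 6899.

W* = 67, L* = 6899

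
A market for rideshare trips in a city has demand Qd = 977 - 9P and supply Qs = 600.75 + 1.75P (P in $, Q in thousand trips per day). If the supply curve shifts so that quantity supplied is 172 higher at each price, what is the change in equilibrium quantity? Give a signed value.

ΔQ = 144

Set Qd = Qs: 977 - 9P = 600.75 + 1.75P, so 376.25 = 10.75P and P* = 35.
Substitute back: Q* = 977 - 9(35) = 662.
After the shift, supply is Qs = 772.75 + 1.75P.
The new intersection has 204.25 = 10.75P, i.e. P = 19, Q = 806.
ΔQ = 806 - 662 = 144.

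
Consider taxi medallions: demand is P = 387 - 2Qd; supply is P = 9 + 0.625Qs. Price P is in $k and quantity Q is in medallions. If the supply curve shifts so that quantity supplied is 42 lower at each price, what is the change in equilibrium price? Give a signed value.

Solving each curve for Q: Qd = 193.5 - 0.5P and Qs = -14.4 + 1.6P.
At equilibrium Qd = Qs, so 193.5 - 0.5P = -14.4 + 1.6P; collecting terms, 207.9 = 2.1P and P* = 99.
From the demand curve, Q* = 193.5 - 0.5(99) = 144.
After the shift, supply is Qs = -56.4 + 1.6P.
Re-solving, 2.1P = 249.9 gives P = 119 and Q = 134.
ΔP = 119 - 99 = 20.

ΔP = 20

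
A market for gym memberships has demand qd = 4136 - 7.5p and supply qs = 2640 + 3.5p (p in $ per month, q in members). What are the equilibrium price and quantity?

p* = 136, q* = 3116

Set qd = qs: 4136 - 7.5p = 2640 + 3.5p, so 1496 = 11p and p* = 136.
Plugging p* into demand: q* = 4136 - 7.5(136) = 3116.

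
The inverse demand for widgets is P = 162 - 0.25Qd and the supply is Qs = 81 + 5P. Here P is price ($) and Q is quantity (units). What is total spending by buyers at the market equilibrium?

Inverting to quantity form: Qd = 648 - 4P.
The market clears where 648 - 4P = 81 + 5P. Rearranging, 9P = 567, hence P* = 63.
From the demand curve, Q* = 648 - 4(63) = 396.
Total spending by buyers = P* × Q* = 63 × 396 = 24948.

Total spending by buyers = 24948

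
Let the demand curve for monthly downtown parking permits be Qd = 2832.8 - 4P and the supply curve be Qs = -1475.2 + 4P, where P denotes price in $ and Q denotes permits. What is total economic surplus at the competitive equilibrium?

Total surplus = 115192.36

Equating demand and supply, 2832.8 - 4P = -1475.2 + 4P gives 8P = 4308, so P* = 538.5.
From the demand curve, Q* = 2832.8 - 4(538.5) = 678.8.
Demand choke price = 708.2; supply choke price = 368.8. CS = ½(708.2 - 538.5)(678.8) = 57596.18; PS = ½(538.5 - 368.8)(678.8) = 57596.18. Total surplus = 115192.36.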